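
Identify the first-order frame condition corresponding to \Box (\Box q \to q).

Suppose □(□q→q) is valid. Take Rxy and set V(q)={w : Ryw}. Then at y, □q holds; since □(□q→q) at x, □q→q at y, so q at y, i.e. Ryy.

shift-reflexivity: \forall x \forall y (Rxy \to Ryy)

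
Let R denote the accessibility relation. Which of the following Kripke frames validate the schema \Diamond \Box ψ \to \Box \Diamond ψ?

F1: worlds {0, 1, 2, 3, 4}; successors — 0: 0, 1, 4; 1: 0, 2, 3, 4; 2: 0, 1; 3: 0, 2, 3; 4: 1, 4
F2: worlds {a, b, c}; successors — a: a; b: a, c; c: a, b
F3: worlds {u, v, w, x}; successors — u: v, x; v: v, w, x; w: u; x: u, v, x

The schema corresponds to convergence: \forall x \forall y \forall z (Rxy \wedge Rxz \to \exists w (Ryw \wedge Rzw)).
F1: fails — R14 and R13 but 4 and 3 have no common successor.
F2: ✓.
F3: fails — Rvv and Rvw but v and w have no common successor.
Valid on: F2.

F2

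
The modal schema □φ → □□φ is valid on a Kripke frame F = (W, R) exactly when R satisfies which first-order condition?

This schema is the 4 axiom.
Its frame correspondent is transitivity — ∀x ∀y ∀z (Rxy ∧ Ryz → Rxz).

transitivity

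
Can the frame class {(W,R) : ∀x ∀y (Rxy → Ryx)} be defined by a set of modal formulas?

The condition is symmetry. A defining modal formula is p → □◇p.
Suppose p→□◇p is valid. Take Rxy and set V(p)={x}. Then p at x, so □◇p at x, so ◇p at y, so some z with Ryz has p; z=x, i.e. Ryx.

Yes — defined by p → □◇p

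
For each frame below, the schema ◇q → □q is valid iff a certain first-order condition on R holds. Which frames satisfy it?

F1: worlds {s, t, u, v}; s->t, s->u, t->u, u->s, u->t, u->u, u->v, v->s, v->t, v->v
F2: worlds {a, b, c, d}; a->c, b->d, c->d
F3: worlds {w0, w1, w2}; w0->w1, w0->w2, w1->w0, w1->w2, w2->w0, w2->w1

Frame correspondent (Sahlqvist): ∀x ∀y ∀z (Rxy ∧ Rxz → y = z) — i.e. partial functionality.
F1: fails — s sees both t and u.
F2: ✓.
F3: fails — w0 sees both w1 and w2.

F2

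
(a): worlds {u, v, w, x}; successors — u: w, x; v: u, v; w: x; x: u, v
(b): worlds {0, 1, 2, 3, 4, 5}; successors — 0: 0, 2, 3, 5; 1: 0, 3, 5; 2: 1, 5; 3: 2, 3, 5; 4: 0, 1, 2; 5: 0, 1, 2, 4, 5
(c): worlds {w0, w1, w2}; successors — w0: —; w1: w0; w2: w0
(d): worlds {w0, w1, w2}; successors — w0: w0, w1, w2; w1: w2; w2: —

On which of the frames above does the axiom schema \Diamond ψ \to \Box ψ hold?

(c)

The schema corresponds to partial functionality: \forall x \forall y \forall z (Rxy \wedge Rxz \to y = z).
(a): fails — u sees both w and x.
(b): fails — 0 sees both 0 and 2.
(c): ✓.
(d): fails — w0 sees both w0 and w1.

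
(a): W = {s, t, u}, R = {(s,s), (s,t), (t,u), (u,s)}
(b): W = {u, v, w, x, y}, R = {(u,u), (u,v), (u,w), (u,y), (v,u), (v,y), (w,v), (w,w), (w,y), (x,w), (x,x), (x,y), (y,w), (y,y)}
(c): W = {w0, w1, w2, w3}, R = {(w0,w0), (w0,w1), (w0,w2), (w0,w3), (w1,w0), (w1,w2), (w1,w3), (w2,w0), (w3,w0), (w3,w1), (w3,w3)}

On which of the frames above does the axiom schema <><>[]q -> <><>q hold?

The schema corresponds to a generalized confluence (Geach) condition: forall x forall y (x R^2 y -> exists w (yRw & x R^2 w)).
(a): fails — uR²t but no w with tRw and uR²w.
(b): ✓.
(c): ✓.

(b), (c)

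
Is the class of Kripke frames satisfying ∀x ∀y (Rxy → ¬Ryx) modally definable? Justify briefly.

If a class were modally definable it would be closed under surjective bounded morphisms (Goldblatt–Thomason).
The 4-cycle (worlds a,b,c,d with a→b→c→d→a) is asymmetric. Mapping every world to a single reflexive point • is a surjective bounded morphism, and the reflexive point is not asymmetric (R•• but asymmetry requires ¬R••).
Hence asymmetry is not modally definable.

No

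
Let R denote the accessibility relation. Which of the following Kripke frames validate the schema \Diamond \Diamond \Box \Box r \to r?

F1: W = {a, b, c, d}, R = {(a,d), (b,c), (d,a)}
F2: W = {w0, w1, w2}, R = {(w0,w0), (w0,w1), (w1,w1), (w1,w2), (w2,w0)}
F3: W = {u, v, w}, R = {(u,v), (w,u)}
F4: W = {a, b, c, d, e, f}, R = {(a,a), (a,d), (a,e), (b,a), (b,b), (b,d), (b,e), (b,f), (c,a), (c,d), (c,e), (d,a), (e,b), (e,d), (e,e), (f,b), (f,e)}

The schema corresponds to a generalized confluence (Geach) condition: \forall x \forall y (x R^2 y \to \exists w (y R^2 w \wedge x = w)).
F1: condition met.
F2: condition met.
F3: fails — wR²v but no t with vR²t and w=t.
F4: fails — bR²d but no w with dR²w and b=w.
Valid on: F1, F2.

F1, F2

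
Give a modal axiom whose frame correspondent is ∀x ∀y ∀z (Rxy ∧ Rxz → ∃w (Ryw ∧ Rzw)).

This is convergence; the standard corresponding axiom is .2: ◇□s → □◇s.

◇□s → □◇s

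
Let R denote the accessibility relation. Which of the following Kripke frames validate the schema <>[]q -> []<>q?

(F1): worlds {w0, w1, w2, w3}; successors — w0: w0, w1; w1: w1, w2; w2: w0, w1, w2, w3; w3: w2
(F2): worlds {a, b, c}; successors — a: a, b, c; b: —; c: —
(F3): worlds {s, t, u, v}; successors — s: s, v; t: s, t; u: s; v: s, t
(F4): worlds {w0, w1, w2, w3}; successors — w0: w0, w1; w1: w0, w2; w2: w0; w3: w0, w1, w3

(F3), (F4)

Frame correspondent (Sahlqvist): forall x forall y forall z (Rxy & Rxz -> exists w (Ryw & Rzw)) — i.e. convergence.
(F1): fails — Rw2w0 and Rw2w3 but w0 and w3 have no common successor.
(F2): fails — Raa and Rac but a and c have no common successor.
(F3): holds.
(F4): holds.
Valid on: (F3), (F4).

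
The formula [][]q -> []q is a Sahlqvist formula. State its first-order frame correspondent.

Density

Suppose □□q→□q is valid. Take Rxy and set V(q)={w : xR²w}. Then □□q at x, so □q at x, so q at y, i.e. ∃z(Rxz∧Rzy).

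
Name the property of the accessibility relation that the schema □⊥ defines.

emptiness of R

This is the Ver axiom.
Its frame correspondent is emptiness of R — ∀x ∀y ¬Rxy.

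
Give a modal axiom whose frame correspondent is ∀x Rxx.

A defining formula is □p → p (the T axiom).
Suppose □p→p is valid. At any x set V(p)={w : Rxw}. Then □p holds at x, so p holds at x, i.e. Rxx.

□p → p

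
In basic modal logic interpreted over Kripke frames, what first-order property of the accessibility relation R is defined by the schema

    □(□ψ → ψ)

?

This is the T□ axiom.
It corresponds to shift-reflexivity: ∀x ∀y (Rxy → Ryy).

shift-reflexivity: ∀x ∀y (Rxy → Ryy)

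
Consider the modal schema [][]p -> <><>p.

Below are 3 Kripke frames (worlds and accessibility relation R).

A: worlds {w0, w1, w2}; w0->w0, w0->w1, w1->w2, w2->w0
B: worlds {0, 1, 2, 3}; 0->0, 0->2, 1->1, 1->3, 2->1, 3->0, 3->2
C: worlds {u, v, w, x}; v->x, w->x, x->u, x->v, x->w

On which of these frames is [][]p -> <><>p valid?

This is the axiom for a generalized confluence (Geach) condition; its first-order frame correspondent is forall x exists w (x R^2 w & x R^2 w).
A: ✓.
B: ✓.
C: fails — at u but no t with uR²t and uR²t.

A, B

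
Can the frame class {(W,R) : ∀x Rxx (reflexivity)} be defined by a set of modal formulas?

Yes, by □q → q

The condition is reflexivity. A defining modal formula is □q → q.
Suppose □q→q is valid. At any x set V(q)={w : Rxw}. Then □q holds at x, so q holds at x, i.e. Rxx.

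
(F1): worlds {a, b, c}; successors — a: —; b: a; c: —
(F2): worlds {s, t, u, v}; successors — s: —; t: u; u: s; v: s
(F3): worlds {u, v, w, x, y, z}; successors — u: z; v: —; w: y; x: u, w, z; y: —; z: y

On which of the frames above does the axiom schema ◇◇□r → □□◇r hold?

(F1)

The schema corresponds to a generalized confluence (Geach) condition: ∀x ∀y ∀z ((xR²y ∧ xR²z) → ∃w (yRw ∧ zRw)).
(F1): condition met.
(F2): fails — tR²s, tR²s but no w with sRw and sRw.
(F3): fails — uR²y, uR²y but no t with yRt and yRt.
Valid on: (F1).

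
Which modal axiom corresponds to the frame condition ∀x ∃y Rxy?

This is seriality; the standard corresponding axiom is D: □p → ◇p.
Suppose □p→◇p is valid. At any x set V(p)=W. Then □p at x, so ◇p at x, so x has a successor.

□p → ◇p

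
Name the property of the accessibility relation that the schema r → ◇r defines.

reflexivity: ∀x Rxx

This schema is equivalent to the T axiom □r → r.
It corresponds to reflexivity: ∀x Rxx.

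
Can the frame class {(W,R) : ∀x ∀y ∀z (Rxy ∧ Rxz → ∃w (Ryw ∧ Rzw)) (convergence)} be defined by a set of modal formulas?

Yes, by ◇□q → □◇q

The condition is convergence. A defining modal formula is ◇□q → □◇q.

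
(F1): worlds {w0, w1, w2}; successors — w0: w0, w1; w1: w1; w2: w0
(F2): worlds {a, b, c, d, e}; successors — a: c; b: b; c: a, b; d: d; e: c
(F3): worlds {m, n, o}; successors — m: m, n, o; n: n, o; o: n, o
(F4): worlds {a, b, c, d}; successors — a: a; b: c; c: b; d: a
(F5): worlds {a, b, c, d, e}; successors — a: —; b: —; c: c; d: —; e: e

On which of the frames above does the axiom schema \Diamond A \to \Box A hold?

(F4), (F5)

Frame correspondent (Sahlqvist): \forall x \forall y \forall z (Rxy \wedge Rxz \to y = z) — i.e. partial functionality.
(F1): fails — w0 sees both w0 and w1.
(F2): fails — c sees both a and b.
(F3): fails — m sees both m and n.
(F4): ✓.
(F5): ✓.
Valid on: (F4), (F5).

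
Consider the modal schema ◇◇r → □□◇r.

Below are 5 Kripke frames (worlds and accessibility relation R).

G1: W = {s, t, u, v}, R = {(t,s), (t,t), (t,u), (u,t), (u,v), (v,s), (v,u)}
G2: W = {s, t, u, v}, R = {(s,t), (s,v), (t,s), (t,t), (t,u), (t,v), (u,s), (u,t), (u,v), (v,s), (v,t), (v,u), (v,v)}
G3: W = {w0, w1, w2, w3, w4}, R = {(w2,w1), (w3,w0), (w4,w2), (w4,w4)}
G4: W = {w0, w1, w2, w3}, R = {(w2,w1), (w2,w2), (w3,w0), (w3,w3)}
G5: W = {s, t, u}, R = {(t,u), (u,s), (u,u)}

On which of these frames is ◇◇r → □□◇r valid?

The schema corresponds to a generalized confluence (Geach) condition: ∀x ∀y ∀z ((xR²y ∧ xR²z) → ∃w (y = w ∧ zRw)).
G1: fails — tR²s, tR²s but no w with s=w and sRw.
G2: fails — sR²s, sR²s but no w with s=w and sRw.
G3: fails — w4R²w1, w4R²w1 but no w with w1=w and w1Rw.
G4: fails — w2R²w1, w2R²w1 but no w with w1=w and w1Rw.
G5: fails — tR²s, tR²s but no w with s=w and sRw.

none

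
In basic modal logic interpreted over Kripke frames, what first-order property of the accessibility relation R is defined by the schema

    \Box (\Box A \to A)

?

shift-reflexivity: \forall x \forall y (Rxy \to Ryy)

Suppose □(□A→A) is valid. Take Rxy and set V(A)={w : Ryw}. Then at y, □A holds; since □(□A→A) at x, □A→A at y, so A at y, i.e. Ryy.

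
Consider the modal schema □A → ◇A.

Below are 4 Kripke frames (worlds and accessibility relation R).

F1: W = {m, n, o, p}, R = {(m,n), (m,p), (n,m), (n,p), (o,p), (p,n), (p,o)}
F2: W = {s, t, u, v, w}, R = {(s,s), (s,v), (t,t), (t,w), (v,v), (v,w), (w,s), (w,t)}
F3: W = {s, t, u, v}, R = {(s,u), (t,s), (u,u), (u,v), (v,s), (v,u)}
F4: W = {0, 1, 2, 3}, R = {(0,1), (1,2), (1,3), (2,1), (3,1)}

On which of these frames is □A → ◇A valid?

The schema corresponds to seriality: ∀x ∃y Rxy.
F1: condition met.
F2: fails — world u has no successor.
F3: condition met.
F4: condition met.

F1, F3, F4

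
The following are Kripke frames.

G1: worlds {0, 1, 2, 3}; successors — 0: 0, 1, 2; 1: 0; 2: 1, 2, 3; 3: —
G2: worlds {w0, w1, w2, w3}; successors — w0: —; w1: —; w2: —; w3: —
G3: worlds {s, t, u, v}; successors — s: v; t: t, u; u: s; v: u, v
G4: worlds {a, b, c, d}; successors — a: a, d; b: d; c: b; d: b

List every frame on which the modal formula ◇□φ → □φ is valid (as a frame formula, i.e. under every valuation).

The schema corresponds to the Euclidean property: ∀x ∀y ∀z (Rxy ∧ Rxz → Ryz).
G1: fails — R02 and R00 but not R20.
G2: condition met.
G3: fails — Rtu and Rtt but not Rut.
G4: fails — Rad and Raa but not Rda.
Valid on: G2.

G2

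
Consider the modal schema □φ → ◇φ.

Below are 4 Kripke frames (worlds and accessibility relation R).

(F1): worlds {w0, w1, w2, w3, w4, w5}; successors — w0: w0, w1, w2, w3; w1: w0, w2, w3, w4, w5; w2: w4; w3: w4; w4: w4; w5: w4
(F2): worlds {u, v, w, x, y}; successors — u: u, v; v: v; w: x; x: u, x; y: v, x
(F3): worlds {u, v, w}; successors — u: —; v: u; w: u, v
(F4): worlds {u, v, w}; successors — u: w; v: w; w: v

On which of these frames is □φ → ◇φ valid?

Frame correspondent (Sahlqvist): ∀x ∃y Rxy — i.e. seriality.
(F1): holds.
(F2): holds.
(F3): fails — world u has no successor.
(F4): holds.
Valid on: (F1), (F2), (F4).

(F1), (F2), (F4)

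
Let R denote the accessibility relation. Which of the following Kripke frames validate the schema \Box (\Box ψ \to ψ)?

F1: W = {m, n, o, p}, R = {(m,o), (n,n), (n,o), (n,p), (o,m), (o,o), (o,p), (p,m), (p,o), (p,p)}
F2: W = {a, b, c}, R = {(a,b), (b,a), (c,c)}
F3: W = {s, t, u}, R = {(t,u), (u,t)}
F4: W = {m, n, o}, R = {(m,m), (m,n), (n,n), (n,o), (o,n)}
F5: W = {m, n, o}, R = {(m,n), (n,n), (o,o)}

The schema corresponds to shift-reflexivity: \forall x \forall y (Rxy \to Ryy).
F1: fails — Rom but not Rmm.
F2: fails — Rab but not Rbb.
F3: fails — Rtu but not Ruu.
F4: fails — Rno but not Roo.
F5: holds.
Valid on: F5.

F5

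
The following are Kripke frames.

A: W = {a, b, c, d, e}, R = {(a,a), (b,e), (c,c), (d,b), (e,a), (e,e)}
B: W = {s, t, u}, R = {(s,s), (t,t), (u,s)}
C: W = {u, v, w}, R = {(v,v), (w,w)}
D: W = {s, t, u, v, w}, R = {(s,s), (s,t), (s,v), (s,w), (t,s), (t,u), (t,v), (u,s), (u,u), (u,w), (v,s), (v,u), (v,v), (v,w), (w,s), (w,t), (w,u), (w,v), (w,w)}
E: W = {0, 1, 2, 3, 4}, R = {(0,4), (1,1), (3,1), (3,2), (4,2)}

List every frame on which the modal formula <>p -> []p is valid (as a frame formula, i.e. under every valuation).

B, C

The schema corresponds to partial functionality: forall x forall y forall z (Rxy & Rxz -> y = z).
A: fails — e sees both a and e.
B: ✓.
C: ✓.
D: fails — s sees both s and t.
E: fails — 3 sees both 1 and 2.
Valid on: B, C.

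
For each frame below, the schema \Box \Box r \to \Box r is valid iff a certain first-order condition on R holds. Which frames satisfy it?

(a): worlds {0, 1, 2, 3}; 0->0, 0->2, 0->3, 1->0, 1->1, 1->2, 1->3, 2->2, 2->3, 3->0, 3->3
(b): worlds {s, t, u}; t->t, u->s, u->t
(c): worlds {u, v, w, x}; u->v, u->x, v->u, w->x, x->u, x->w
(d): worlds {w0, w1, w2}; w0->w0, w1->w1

(a), (d)

This is the axiom for density; its first-order frame correspondent is \forall x \forall y (Rxy \to \exists z (Rxz \wedge Rzy)).
(a): ✓.
(b): fails — Rus but no z with Ruz and Rzs.
(c): fails — Ruv but no z with Ruz and Rzv.
(d): ✓.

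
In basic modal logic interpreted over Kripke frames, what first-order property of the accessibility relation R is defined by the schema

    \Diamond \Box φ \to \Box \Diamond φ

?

convergence

This schema is the .2 axiom.
It corresponds to convergence: \forall x \forall y \forall z (Rxy \wedge Rxz \to \exists w (Ryw \wedge Rzw)).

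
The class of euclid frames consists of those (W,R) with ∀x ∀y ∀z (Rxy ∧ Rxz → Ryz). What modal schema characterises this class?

A defining formula is ◇s → □◇s (the 5 axiom).
Suppose ◇s→□◇s is valid. Take Rxy, Rxz and set V(s)={y}. Then ◇s at x, so □◇s at x, so ◇s at z, so some w with Rzw has s; w=y, i.e. Rzy. By symmetry of the argument, Ryz.

◇s → □◇s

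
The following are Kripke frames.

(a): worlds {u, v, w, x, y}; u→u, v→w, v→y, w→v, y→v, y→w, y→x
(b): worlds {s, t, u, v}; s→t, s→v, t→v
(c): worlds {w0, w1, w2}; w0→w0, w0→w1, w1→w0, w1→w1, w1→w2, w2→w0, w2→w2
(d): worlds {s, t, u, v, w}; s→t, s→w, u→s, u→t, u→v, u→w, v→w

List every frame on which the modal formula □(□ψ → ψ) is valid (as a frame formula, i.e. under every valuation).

The schema corresponds to shift-reflexivity: ∀x ∀y (Rxy → Ryy).
(a): fails — Ryx but not Rxx.
(b): fails — Rsv but not Rvv.
(c): condition met.
(d): fails — Ruv but not Rvv.

(c)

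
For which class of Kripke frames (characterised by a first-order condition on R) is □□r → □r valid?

Suppose □□r→□r is valid. Take Rxy and set V(r)={w : xR²w}. Then □□r at x, so □r at x, so r at y, i.e. ∃z(Rxz∧Rzy).

density: ∀x ∀y (Rxy → ∃z (Rxz ∧ Rzy))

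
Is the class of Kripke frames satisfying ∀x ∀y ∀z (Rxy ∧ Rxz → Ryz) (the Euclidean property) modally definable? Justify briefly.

Yes, by ◇r → □◇r

The condition is the Euclidean property. A defining modal formula is ◇r → □◇r.
Suppose ◇r→□◇r is valid. Take Rxy, Rxz and set V(r)={y}. Then ◇r at x, so □◇r at x, so ◇r at z, so some w with Rzw has r; w=y, i.e. Rzy. By symmetry of the argument, Ryz.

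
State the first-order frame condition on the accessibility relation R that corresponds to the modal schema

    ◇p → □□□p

This is a Sahlqvist (Geach-type) schema ◇^1□^0p → □^3◇^0p.
First-order correspondent: ∀x ∀y ∀z ((xRy ∧ xR³z) → ∃w (y = w ∧ z = w)).

∀x ∀y ∀z ((xRy ∧ xR³z) → ∃w (y = w ∧ z = w))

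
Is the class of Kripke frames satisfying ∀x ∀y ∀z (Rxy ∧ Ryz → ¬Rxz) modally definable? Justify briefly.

Any modally definable frame class is closed under surjective bounded morphisms.
The 3-cycle (worlds w0,w1,w2 with w0→w1→w2→w0) is intransitive. Mapping every world to a single reflexive point • is a surjective bounded morphism; the reflexive point is not intransitive (R••∧R•• but R••).
So the class is not modally definable.

Not definable by any modal formula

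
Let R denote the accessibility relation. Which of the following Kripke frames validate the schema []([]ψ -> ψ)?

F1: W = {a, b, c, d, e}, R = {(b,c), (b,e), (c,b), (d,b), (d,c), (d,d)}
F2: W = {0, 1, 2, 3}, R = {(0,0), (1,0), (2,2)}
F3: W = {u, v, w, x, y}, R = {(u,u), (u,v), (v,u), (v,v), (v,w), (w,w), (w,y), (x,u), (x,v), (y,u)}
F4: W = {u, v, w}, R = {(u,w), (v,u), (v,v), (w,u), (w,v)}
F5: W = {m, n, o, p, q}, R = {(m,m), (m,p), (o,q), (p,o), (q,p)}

Frame correspondent (Sahlqvist): forall x forall y (Rxy -> Ryy) — i.e. shift-reflexivity.
F1: fails — Rbc but not Rcc.
F2: holds.
F3: fails — Rwy but not Ryy.
F4: fails — Ruw but not Rww.
F5: fails — Rpo but not Roo.
Valid on: F2.

F2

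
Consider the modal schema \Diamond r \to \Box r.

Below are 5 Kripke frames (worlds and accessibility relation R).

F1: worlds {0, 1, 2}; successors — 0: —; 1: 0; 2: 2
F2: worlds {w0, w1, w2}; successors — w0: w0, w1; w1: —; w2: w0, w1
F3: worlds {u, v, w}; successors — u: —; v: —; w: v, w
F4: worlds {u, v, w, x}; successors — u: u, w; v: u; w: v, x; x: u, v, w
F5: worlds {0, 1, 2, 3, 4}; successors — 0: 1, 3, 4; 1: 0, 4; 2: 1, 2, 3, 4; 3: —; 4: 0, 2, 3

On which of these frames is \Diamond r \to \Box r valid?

Frame correspondent (Sahlqvist): \forall x \forall y \forall z (Rxy \wedge Rxz \to y = z) — i.e. partial functionality.
F1: holds.
F2: fails — w0 sees both w0 and w1.
F3: fails — w sees both v and w.
F4: fails — u sees both u and w.
F5: fails — 0 sees both 1 and 3.
Valid on: F1.

F1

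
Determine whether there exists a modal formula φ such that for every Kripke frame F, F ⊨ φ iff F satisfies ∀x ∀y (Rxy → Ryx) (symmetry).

Yes, by r → □◇r

Yes: it is symmetry, defined by the B schema r → □◇r.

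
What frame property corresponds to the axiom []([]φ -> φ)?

shift-reflexivity: forall x forall y (Rxy -> Ryy)

Suppose □(□φ→φ) is valid. Take Rxy and set V(φ)={w : Ryw}. Then at y, □φ holds; since □(□φ→φ) at x, □φ→φ at y, so φ at y, i.e. Ryy.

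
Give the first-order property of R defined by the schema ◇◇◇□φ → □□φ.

This is a Sahlqvist (Geach-type) schema ◇^3□^1φ → □^2◇^0φ.
Minimal-valuation argument: fix x; take any y with xR^3y and any z with xR^2z. Set V(φ) to the set of worlds R-reachable from y in exactly 1 step. Then □^1φ holds at y, so the antecedent holds at x; validity forces ◇^0φ at z, giving a w with zR^0w and yR^1w.
First-order correspondent: ∀x ∀y ∀z ((xR³y ∧ xR²z) → ∃w (yRw ∧ z = w)).

∀x ∀y ∀z ((xR³y ∧ xR²z) → ∃w (yRw ∧ z = w))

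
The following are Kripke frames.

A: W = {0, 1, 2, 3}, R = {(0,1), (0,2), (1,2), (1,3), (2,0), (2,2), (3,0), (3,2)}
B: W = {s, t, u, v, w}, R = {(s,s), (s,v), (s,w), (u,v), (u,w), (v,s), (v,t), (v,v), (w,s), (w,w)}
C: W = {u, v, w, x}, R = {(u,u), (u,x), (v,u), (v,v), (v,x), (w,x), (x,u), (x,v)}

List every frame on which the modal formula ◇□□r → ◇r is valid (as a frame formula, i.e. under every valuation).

This is the axiom for a generalized confluence (Geach) condition; its first-order frame correspondent is ∀x ∀y (xRy → ∃w (yR²w ∧ xRw)).
A: holds.
B: fails — vRt but no w* with tR²w* and vRw*.
C: holds.

A, C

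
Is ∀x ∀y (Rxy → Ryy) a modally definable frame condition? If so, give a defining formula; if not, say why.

The condition is shift-reflexivity. A defining modal formula is □(□p → p).
Suppose □(□p→p) is valid. Take Rxy and set V(p)={w : Ryw}. Then at y, □p holds; since □(□p→p) at x, □p→p at y, so p at y, i.e. Ryy.

Yes — defined by □(□p → p)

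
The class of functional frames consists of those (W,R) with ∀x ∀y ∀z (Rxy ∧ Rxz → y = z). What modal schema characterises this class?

A defining formula is ◇q → □q (the CD axiom).
Suppose ◇q→□q is valid. Take Rxy, Rxz and set V(q)={y}. Then ◇q at x, so □q at x, so q at z, i.e. z=y.

◇q → □q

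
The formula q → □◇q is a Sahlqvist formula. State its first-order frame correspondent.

Suppose q→□◇q is valid. Take Rxy and set V(q)={x}. Then q at x, so □◇q at x, so ◇q at y, so some z with Ryz has q; z=x, i.e. Ryx.
The converse is a direct semantic check.
So the correspondent is symmetry.

symmetry: ∀x ∀y (Rxy → Ryx)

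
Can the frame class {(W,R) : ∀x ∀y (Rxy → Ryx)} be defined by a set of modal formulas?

Definable; q → □◇q defines it

This is a Sahlqvist condition; the B axiom q → □◇q defines it.
Suppose q→□◇q is valid. Take Rxy and set V(q)={x}. Then q at x, so □◇q at x, so ◇q at y, so some z with Ryz has q; z=x, i.e. Ryx.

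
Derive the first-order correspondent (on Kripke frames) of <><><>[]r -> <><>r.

This is a Sahlqvist (Geach-type) schema ◇^3□^1r → □^0◇^2r.
Minimal-valuation argument: fix x; take any y with xR^3y and any z with xR^0z. Set V(r) to the set of worlds R-reachable from y in exactly 1 step. Then □^1r holds at y, so the antecedent holds at x; validity forces ◇^2r at z, giving a w with zR^2w and yR^1w.
First-order correspondent: forall x forall y (x R^3 y -> exists w (yRw & x R^2 w)).

forall x forall y (x R^3 y -> exists w (yRw & x R^2 w))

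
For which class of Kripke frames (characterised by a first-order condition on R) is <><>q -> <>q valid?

Equivalently (dual form): □q → □□q.
Suppose □q→□□q is valid. Take Rxy, Ryz and set V(q)={w : Rxw}. Then □q at x, so □□q at x, so □q at y, so q at z, i.e. Rxz.
Conversely, any frame satisfying forall x forall y forall z (Rxy & Ryz -> Rxz) validates the schema.
So the correspondent is transitivity.

transitivity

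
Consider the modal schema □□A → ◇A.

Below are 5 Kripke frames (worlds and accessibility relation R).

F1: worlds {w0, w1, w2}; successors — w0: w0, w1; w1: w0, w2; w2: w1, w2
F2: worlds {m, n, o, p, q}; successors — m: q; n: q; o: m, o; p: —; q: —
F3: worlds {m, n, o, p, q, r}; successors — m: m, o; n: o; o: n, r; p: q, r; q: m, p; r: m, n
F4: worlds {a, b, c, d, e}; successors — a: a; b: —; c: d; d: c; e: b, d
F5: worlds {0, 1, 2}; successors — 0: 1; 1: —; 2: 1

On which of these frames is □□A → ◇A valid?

F1

The schema corresponds to a generalized confluence (Geach) condition: ∀x ∃w (xR²w ∧ xRw).
F1: holds.
F2: fails — at m but no w with mR²w and mRw.
F3: fails — at n but no w with nR²w and nRw.
F4: fails — at b but no w with bR²w and bRw.
F5: fails — at 0 but no w with 0R²w and 0Rw.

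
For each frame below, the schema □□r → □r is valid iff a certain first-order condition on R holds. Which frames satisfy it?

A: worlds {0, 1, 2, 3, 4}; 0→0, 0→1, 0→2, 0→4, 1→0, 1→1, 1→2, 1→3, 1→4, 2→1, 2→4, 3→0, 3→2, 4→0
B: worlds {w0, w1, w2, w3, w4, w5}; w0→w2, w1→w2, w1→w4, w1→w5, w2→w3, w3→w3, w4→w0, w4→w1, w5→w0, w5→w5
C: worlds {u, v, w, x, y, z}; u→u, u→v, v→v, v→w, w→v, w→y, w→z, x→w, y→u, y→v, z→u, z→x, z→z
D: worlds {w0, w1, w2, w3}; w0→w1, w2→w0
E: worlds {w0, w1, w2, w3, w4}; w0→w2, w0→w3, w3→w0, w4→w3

A

This is the axiom for density; its first-order frame correspondent is ∀x ∀y (Rxy → ∃z (Rxz ∧ Rzy)).
A: ✓.
B: fails — Rw1w2 but no z with Rw1z and Rzw2.
C: fails — Rxw but no t with Rxt and Rtw.
D: fails — Rw0w1 but no z with Rw0z and Rzw1.
E: fails — Rw0w2 but no z with Rw0z and Rzw2.
Valid on: A.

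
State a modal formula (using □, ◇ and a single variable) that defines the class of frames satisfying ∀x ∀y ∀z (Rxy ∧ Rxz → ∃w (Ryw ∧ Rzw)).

A defining formula is ◇□p → □◇p (the .2 axiom).
Suppose ◇□p→□◇p is valid. Take Rxy, Rxz and set V(p)={w : Ryw}. Then □p at y so ◇□p at x, so □◇p at x, so ◇p at z, giving w with Rzw and Ryw.

◇□p → □◇p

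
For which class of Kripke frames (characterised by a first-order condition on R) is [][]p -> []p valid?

Suppose □□p→□p is valid. Take Rxy and set V(p)={w : xR²w}. Then □□p at x, so □p at x, so p at y, i.e. ∃z(Rxz∧Rzy).

density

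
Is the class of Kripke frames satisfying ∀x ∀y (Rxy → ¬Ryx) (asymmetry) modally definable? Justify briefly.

No

If a class were modally definable it would be closed under surjective bounded morphisms (Goldblatt–Thomason).
The 5-cycle (worlds w0,w1,w2,w3,w4 with w0→w1→w2→w3→w4→w0) is asymmetric. Mapping every world to a single reflexive point • is a surjective bounded morphism, and the reflexive point is not asymmetric (R•• but asymmetry requires ¬R••).
So the class is not modally definable.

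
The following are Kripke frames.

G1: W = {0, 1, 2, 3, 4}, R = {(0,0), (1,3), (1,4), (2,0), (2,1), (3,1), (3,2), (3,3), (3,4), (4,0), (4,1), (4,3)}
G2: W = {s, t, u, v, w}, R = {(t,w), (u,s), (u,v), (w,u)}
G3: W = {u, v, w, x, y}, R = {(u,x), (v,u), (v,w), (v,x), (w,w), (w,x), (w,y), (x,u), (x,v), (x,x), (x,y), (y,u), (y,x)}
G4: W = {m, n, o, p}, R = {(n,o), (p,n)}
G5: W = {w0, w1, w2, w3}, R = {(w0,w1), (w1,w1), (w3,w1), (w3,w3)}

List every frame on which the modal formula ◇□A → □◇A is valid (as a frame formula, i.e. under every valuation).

G3, G5

Frame correspondent (Sahlqvist): ∀x ∀y ∀z (Rxy ∧ Rxz → ∃w (Ryw ∧ Rzw)) — i.e. convergence.
G1: fails — R20 and R21 but 0 and 1 have no common successor.
G2: fails — Rus and Rus but s and s have no common successor.
G3: satisfies the condition.
G4: fails — Rno and Rno but o and o have no common successor.
G5: satisfies the condition.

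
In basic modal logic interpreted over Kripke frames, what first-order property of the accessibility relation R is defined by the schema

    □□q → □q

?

Density

Suppose □□q→□q is valid. Take Rxy and set V(q)={w : xR²w}. Then □□q at x, so □q at x, so q at y, i.e. ∃z(Rxz∧Rzy).
The converse is a direct semantic check.
So the correspondent is density.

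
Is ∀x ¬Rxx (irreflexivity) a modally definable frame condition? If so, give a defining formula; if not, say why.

Any modally definable frame class is closed under surjective bounded morphisms.
The 3-cycle (worlds w0,w1,w2 with w0→w1→w2→w0) is irreflexive, and the map sending every world to a single reflexive point • is a surjective bounded morphism (forth: every edge maps to (•,•); back: every world has a successor). So any modal formula valid on the 3-cycle is also valid on the reflexive point, which is not irreflexive.
Hence irreflexivity is not modally definable.

Not definable by any modal formula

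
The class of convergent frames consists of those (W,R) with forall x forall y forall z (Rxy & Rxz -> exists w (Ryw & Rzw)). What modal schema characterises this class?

◇□s → □◇s

This is convergence; the standard corresponding axiom is .2: ◇□s → □◇s.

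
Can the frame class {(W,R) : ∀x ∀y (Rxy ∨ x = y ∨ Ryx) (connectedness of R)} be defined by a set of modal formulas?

Any modally definable frame class is closed under disjoint unions.
Take 2 disjoint single-world reflexive frames: each is trivially connected, but their disjoint union has 2 worlds with no edge between distinct components, so it is not connected.
So the class is not modally definable.

No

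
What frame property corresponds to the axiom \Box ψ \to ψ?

Suppose □ψ→ψ is valid. At any x set V(ψ)={w : Rxw}. Then □ψ holds at x, so ψ holds at x, i.e. Rxx.
Conversely, any frame satisfying \forall x Rxx validates the schema.
So the correspondent is reflexivity.

Reflexivity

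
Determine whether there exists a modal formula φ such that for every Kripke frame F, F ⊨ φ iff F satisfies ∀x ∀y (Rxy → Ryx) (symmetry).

Yes, by p → □◇p

The condition is symmetry. A defining modal formula is p → □◇p.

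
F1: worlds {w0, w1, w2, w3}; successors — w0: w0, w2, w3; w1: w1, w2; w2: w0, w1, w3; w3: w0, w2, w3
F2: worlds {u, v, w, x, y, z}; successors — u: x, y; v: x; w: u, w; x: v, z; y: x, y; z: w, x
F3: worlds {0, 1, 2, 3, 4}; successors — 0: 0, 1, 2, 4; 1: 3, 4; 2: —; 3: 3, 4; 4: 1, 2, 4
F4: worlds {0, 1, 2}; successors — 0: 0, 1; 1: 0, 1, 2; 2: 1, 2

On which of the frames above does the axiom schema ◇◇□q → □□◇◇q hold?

F1, F4

The schema corresponds to a generalized confluence (Geach) condition: ∀x ∀y ∀z ((xR²y ∧ xR²z) → ∃w (yRw ∧ zR²w)).
F1: holds.
F2: fails — uR²v, uR²v but no t with vRt and vR²t.
F3: fails — 0R²0, 0R²2 but no w with 0Rw and 2R²w.
F4: holds.
Valid on: F1, F4.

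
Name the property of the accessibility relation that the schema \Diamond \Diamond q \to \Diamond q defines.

Transitivity

This schema is equivalent to the 4 axiom □q → □□q.
Its frame correspondent is transitivity — \forall x \forall y \forall z (Rxy \wedge Ryz \to Rxz).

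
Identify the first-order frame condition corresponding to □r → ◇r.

Seriality

Suppose □r→◇r is valid. At any x set V(r)=W. Then □r at x, so ◇r at x, so x has a successor.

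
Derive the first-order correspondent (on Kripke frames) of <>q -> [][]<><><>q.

This is a Sahlqvist (Geach-type) schema ◇^1□^0q → □^2◇^3q.
Minimal-valuation argument: fix x; take any y with xR^1y and any z with xR^2z. Set V(q) to the set of worlds R-reachable from y in exactly 0 steps. Then □^0q holds at y, so the antecedent holds at x; validity forces ◇^3q at z, giving a w with zR^3w and yR^0w.
First-order correspondent: forall x forall y forall z ((xRy & x R^2 z) -> exists w (y = w & z R^3 w)).

forall x forall y forall z ((xRy & x R^2 z) -> exists w (y = w & z R^3 w))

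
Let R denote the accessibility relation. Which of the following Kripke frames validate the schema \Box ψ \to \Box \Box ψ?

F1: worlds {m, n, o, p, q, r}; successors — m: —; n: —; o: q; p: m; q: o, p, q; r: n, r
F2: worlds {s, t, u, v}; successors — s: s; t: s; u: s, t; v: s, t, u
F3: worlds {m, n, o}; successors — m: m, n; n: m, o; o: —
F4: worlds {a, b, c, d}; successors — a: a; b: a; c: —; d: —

F2, F4

The schema corresponds to transitivity: \forall x \forall y \forall z (Rxy \wedge Ryz \to Rxz).
F1: fails — Rqp and Rpm but not Rqm.
F2: satisfies the condition.
F3: fails — Rnm and Rmn but not Rnn.
F4: satisfies the condition.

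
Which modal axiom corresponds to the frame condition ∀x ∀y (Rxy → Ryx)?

A defining formula is ψ → □◇ψ (the B axiom).

ψ → □◇ψ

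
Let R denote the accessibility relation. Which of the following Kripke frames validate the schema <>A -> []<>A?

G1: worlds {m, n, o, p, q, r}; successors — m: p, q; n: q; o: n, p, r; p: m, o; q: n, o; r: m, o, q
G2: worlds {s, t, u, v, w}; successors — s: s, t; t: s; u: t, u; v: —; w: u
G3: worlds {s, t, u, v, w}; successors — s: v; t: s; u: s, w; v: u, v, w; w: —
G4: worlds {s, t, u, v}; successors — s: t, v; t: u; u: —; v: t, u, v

The schema corresponds to the Euclidean property: forall x forall y forall z (Rxy & Rxz -> Ryz).
G1: fails — Rmq and Rmq but not Rqq.
G2: fails — Rst and Rst but not Rtt.
G3: fails — Rts and Rts but not Rss.
G4: fails — Rst and Rsv but not Rtv.
Valid on no frame.

none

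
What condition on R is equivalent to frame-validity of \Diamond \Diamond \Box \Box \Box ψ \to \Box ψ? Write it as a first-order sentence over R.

\forall x \forall y \forall z ((x R^2 y \wedge xRz) \to \exists w (y R^3 w \wedge z = w))

This is a Sahlqvist (Geach-type) schema ◇^2□^3ψ → □^1◇^0ψ.
First-order correspondent: \forall x \forall y \forall z ((x R^2 y \wedge xRz) \to \exists w (y R^3 w \wedge z = w)).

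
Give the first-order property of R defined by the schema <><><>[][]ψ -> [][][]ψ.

forall x forall y forall z ((x R^3 y & x R^3 z) -> exists w (y R^2 w & z = w))

This is a Sahlqvist (Geach-type) schema ◇^3□^2ψ → □^3◇^0ψ.
Minimal-valuation argument: fix x; take any y with xR^3y and any z with xR^3z. Set V(ψ) to the set of worlds R-reachable from y in exactly 2 steps. Then □^2ψ holds at y, so the antecedent holds at x; validity forces ◇^0ψ at z, giving a w with zR^0w and yR^2w.
First-order correspondent: forall x forall y forall z ((x R^3 y & x R^3 z) -> exists w (y R^2 w & z = w)).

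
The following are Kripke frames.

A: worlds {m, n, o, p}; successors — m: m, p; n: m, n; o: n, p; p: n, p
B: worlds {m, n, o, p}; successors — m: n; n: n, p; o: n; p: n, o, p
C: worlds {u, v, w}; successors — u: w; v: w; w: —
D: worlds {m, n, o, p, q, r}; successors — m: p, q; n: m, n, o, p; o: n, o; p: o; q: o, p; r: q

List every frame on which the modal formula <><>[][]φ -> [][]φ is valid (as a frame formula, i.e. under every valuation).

A, C

The schema corresponds to a generalized confluence (Geach) condition: forall x forall y forall z ((x R^2 y & x R^2 z) -> exists w (y R^2 w & z = w)).
A: holds.
B: fails — nR²o, nR²o but no w with oR²w and o=w.
C: holds.
D: fails — mR²p, mR²p but no w with pR²w and p=w.
Valid on: A, C.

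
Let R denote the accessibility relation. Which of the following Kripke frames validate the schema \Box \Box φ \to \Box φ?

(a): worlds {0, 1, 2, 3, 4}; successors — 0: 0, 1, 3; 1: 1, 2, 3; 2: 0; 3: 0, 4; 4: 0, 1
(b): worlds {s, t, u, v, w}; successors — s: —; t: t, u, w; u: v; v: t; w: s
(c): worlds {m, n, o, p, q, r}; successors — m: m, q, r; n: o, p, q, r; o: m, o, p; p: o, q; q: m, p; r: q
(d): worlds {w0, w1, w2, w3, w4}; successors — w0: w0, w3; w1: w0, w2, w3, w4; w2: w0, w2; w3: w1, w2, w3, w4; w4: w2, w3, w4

(d)

This is the axiom for density; its first-order frame correspondent is \forall x \forall y (Rxy \to \exists z (Rxz \wedge Rzy)).
(a): fails — R34 but no z with R3z and Rz4.
(b): fails — Ruv but no z with Ruz and Rzv.
(c): fails — Rnr but no z with Rnz and Rzr.
(d): condition met.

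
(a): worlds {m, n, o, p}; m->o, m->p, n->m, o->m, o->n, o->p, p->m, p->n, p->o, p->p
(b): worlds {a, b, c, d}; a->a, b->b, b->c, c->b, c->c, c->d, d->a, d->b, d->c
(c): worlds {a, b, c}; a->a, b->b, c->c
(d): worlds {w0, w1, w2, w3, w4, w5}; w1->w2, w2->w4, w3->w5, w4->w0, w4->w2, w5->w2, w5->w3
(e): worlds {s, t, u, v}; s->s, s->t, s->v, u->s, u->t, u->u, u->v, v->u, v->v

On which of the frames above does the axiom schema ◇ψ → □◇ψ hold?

This is the axiom for the Euclidean property; its first-order frame correspondent is ∀x ∀y ∀z (Rxy ∧ Rxz → Ryz).
(a): fails — Rmo and Rmo but not Roo.
(b): fails — Rcd and Rcd but not Rdd.
(c): ✓.
(d): fails — Rw1w2 and Rw1w2 but not Rw2w2.
(e): fails — Rsv and Rss but not Rvs.
Valid on: (c).

(c)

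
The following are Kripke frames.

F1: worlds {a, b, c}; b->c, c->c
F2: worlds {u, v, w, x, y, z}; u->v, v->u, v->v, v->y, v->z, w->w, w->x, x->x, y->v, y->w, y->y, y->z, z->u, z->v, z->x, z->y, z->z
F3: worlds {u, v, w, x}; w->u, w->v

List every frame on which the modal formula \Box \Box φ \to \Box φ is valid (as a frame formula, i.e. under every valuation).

Frame correspondent (Sahlqvist): \forall x \forall y (Rxy \to \exists z (Rxz \wedge Rzy)) — i.e. density.
F1: condition met.
F2: condition met.
F3: fails — Rwu but no z with Rwz and Rzu.

F1, F2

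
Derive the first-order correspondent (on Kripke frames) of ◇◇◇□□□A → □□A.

∀x ∀y ∀z ((xR³y ∧ xR²z) → ∃w (yR³w ∧ z = w))

This is a Sahlqvist (Geach-type) schema ◇^3□^3A → □^2◇^0A.
Minimal-valuation argument: fix x; take any y with xR^3y and any z with xR^2z. Set V(A) to the set of worlds R-reachable from y in exactly 3 steps. Then □^3A holds at y, so the antecedent holds at x; validity forces ◇^0A at z, giving a w with zR^0w and yR^3w.
First-order correspondent: ∀x ∀y ∀z ((xR³y ∧ xR²z) → ∃w (yR³w ∧ z = w)).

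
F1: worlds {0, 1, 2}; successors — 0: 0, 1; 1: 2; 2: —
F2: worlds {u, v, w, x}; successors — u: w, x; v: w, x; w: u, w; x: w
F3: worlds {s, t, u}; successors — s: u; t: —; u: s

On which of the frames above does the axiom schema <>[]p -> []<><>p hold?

Frame correspondent (Sahlqvist): forall x forall y forall z ((xRy & xRz) -> exists w (yRw & z R^2 w)) — i.e. a generalized confluence (Geach) condition.
F1: fails — 0R0, 0R1 but no w with 0Rw and 1R²w.
F2: condition met.
F3: fails — sRu, sRu but no w with uRw and uR²w.
Valid on: F2.

F2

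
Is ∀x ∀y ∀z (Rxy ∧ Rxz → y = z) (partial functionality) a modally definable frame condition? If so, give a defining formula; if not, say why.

This is a Sahlqvist condition; the CD axiom ◇p → □p defines it.
Suppose ◇p→□p is valid. Take Rxy, Rxz and set V(p)={y}. Then ◇p at x, so □p at x, so p at z, i.e. z=y.

Definable; ◇p → □p defines it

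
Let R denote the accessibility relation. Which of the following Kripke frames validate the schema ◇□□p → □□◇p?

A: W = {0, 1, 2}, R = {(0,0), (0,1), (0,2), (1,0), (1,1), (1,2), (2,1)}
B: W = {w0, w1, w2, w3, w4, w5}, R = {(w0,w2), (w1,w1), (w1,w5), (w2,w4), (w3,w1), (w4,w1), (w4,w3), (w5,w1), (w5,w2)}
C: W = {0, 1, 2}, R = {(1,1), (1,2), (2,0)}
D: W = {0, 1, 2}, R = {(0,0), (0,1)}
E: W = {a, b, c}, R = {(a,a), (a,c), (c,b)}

A

The schema corresponds to a generalized confluence (Geach) condition: ∀x ∀y ∀z ((xRy ∧ xR²z) → ∃w (yR²w ∧ zRw)).
A: condition met.
B: fails — w1Rw1, w1R²w2 but no w with w1R²w and w2Rw.
C: fails — 1R1, 1R²0 but no w with 1R²w and 0Rw.
D: fails — 0R0, 0R²1 but no w with 0R²w and 1Rw.
E: fails — aRa, aR²b but no w with aR²w and bRw.
Valid on: A.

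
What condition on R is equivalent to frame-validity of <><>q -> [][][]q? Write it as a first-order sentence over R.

forall x forall y forall z ((x R^2 y & x R^3 z) -> exists w (y = w & z = w))

This is a Sahlqvist (Geach-type) schema ◇^2□^0q → □^3◇^0q.
First-order correspondent: forall x forall y forall z ((x R^2 y & x R^3 z) -> exists w (y = w & z = w)).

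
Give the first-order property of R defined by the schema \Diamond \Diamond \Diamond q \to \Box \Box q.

This is a Sahlqvist (Geach-type) schema ◇^3□^0q → □^2◇^0q.
First-order correspondent: \forall x \forall y \forall z ((x R^3 y \wedge x R^2 z) \to \exists w (y = w \wedge z = w)).

\forall x \forall y \forall z ((x R^3 y \wedge x R^2 z) \to \exists w (y = w \wedge z = w))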